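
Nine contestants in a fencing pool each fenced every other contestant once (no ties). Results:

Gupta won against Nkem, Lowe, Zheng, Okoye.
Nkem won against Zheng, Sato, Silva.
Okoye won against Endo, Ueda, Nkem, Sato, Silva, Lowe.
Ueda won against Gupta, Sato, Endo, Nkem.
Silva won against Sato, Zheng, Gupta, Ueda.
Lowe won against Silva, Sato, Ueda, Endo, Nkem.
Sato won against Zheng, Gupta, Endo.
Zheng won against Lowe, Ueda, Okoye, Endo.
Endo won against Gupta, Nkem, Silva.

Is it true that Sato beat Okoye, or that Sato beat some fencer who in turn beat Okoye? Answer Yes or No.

Sato did not beat Okoye directly.
Sato beat Gupta, Zheng, Endo. Of those, Gupta beat Okoye.

Yes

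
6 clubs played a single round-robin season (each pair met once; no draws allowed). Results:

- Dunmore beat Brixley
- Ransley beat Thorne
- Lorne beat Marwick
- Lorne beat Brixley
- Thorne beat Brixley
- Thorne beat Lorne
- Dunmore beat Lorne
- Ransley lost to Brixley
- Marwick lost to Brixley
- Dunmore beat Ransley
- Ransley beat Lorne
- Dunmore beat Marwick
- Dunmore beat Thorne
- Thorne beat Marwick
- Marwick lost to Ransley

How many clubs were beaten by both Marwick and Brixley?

Marwick beat: no one.
Brixley beat: Ransley, Marwick.
No one was beaten by both.

0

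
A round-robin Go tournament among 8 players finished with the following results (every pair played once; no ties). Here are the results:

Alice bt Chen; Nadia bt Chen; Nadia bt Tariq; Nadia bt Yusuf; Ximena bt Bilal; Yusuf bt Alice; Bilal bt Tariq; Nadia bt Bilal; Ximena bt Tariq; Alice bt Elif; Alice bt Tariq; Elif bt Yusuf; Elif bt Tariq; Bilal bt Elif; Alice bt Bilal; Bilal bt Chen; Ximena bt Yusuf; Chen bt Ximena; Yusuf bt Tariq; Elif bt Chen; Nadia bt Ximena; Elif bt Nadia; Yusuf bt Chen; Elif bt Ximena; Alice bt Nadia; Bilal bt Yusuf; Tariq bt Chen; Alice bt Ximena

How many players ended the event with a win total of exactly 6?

1

Win totals: Tariq 1, Alice 6, Chen 1, Bilal 4, Nadia 5, Yusuf 3, Elif 5, Ximena 3.
Exactly 6: Alice — 1 player.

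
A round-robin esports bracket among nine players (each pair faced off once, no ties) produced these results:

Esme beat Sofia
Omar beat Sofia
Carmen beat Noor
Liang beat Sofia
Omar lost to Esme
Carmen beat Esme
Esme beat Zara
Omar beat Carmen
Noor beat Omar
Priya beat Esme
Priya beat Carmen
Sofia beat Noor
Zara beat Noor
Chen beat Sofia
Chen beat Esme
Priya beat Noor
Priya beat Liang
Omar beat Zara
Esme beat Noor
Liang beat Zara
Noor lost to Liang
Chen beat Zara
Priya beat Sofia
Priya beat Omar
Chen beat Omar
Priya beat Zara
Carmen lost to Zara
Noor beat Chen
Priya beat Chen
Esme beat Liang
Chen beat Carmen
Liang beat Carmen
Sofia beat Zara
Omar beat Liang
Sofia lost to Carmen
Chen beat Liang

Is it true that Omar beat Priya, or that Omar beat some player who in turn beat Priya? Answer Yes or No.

No

Omar did not beat Priya directly.
Omar beat Zara, Liang, Carmen, Sofia, but each of them lost to Priya. No two-step path.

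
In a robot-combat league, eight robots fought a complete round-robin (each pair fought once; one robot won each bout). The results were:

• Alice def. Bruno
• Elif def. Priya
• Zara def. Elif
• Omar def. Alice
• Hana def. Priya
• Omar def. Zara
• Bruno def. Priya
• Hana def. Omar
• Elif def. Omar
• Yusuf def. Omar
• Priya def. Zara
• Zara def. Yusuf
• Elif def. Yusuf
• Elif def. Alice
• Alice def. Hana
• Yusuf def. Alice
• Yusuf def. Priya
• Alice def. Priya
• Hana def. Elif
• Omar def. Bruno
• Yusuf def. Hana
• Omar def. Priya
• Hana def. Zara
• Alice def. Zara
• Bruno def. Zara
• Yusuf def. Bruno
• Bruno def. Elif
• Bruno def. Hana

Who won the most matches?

Yusuf

Win totals: Elif 4, Yusuf 5, Zara 2, Omar 4, Priya 1, Alice 4, Bruno 4, Hana 4.
Yusuf leads with 5 wins (next highest: 4).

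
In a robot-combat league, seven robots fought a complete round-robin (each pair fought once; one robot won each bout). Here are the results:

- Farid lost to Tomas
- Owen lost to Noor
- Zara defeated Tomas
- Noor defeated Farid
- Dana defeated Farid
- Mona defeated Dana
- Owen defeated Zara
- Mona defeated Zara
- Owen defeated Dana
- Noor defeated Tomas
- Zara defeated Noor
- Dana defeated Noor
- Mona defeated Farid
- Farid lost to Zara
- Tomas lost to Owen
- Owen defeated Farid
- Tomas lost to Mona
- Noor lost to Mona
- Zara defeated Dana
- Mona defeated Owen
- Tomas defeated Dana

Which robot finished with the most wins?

Mona

Win totals: Zara 4, Farid 0, Tomas 2, Mona 6, Dana 2, Owen 4, Noor 3.
Mona leads with 6 wins (next highest: 4).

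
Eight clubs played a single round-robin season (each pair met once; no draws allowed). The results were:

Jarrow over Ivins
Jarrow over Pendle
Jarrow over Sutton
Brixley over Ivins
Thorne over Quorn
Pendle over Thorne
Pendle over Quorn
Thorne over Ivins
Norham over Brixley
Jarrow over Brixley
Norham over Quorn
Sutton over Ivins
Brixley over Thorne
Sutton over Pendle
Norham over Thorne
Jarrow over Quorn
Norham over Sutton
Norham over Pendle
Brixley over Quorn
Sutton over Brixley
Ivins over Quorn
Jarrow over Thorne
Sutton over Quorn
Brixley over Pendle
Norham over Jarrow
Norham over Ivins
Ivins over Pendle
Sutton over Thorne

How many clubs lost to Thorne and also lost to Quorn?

0

Thorne beat: Ivins, Quorn.
Quorn beat: no one.
No one was beaten by both.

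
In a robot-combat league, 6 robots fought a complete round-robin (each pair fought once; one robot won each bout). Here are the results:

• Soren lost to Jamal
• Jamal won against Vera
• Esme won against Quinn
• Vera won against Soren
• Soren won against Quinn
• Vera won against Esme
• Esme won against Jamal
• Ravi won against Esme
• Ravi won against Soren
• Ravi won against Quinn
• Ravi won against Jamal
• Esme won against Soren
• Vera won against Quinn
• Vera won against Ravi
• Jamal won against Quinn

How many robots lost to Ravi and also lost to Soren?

1

Ravi beat: Esme, Jamal, Soren, Quinn.
Soren beat: Quinn.
Both beat: Quinn — 1.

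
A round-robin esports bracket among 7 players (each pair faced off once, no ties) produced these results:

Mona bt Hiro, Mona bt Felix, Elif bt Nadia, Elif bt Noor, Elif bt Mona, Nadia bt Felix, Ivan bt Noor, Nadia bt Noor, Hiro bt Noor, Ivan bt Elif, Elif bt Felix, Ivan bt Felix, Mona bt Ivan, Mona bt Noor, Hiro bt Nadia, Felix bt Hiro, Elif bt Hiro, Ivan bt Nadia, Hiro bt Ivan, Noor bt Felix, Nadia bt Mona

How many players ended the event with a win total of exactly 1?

2

Win totals: Ivan 4, Hiro 3, Elif 5, Nadia 3, Noor 1, Mona 4, Felix 1.
Exactly 1: Noor, Felix — 2 players.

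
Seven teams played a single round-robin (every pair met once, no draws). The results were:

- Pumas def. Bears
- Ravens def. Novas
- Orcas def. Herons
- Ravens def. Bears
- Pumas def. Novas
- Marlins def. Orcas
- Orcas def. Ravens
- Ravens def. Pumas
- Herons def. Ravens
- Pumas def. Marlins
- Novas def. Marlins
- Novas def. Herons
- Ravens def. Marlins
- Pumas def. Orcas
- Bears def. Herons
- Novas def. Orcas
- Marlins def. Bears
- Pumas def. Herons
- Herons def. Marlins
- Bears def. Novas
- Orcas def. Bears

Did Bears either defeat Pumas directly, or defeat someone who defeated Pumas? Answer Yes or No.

No

Bears did not beat Pumas directly.
Bears beat Novas, Herons, but each of them lost to Pumas. No two-step path.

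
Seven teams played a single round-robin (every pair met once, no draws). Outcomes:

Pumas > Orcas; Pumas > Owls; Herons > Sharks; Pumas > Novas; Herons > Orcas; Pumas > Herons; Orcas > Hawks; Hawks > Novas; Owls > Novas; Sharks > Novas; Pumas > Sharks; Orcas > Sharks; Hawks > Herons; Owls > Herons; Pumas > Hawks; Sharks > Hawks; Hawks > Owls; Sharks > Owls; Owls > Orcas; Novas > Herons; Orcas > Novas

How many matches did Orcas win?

3

Orcas' results: beat Novas, Hawks, Sharks; lost to Owls, Pumas, Herons.
That is 3 wins.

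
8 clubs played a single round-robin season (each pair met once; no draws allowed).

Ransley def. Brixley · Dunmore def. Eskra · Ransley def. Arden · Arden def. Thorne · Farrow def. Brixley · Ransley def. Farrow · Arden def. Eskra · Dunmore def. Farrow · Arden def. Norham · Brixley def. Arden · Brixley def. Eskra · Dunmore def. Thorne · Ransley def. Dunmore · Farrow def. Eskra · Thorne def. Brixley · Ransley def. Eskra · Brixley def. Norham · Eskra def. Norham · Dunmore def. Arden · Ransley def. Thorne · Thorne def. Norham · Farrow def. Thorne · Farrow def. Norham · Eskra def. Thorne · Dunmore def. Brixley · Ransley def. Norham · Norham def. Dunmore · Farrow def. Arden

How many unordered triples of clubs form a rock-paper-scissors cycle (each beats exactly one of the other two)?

Win totals: Arden 3, Eskra 2, Norham 1, Ransley 7, Thorne 2, Farrow 5, Brixley 3, Dunmore 5.
A club with w wins dominates both others in C(w,2) triples; summing gives 3 + 1 + 0 + 21 + 1 + 10 + 3 + 10 = 49 transitive triples.
Total triples C(8,3) = 56, so cyclic triples = 56 − 49 = 7.

7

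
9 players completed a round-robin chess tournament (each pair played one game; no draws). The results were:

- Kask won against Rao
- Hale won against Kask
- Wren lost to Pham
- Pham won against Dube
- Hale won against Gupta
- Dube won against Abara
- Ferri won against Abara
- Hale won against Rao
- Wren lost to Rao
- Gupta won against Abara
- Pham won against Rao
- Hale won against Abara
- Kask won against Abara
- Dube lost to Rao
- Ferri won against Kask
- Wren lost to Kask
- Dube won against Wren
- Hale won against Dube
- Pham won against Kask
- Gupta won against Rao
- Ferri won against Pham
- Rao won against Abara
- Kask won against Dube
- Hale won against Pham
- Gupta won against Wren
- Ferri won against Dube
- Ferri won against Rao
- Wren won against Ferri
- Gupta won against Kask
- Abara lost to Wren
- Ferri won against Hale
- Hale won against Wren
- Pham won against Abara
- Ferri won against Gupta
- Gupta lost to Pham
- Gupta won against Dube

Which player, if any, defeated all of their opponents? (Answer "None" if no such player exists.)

Highest win total is Hale with 7 (out of 8 possible).
Hale lost to Ferri, so no player went undefeated.

None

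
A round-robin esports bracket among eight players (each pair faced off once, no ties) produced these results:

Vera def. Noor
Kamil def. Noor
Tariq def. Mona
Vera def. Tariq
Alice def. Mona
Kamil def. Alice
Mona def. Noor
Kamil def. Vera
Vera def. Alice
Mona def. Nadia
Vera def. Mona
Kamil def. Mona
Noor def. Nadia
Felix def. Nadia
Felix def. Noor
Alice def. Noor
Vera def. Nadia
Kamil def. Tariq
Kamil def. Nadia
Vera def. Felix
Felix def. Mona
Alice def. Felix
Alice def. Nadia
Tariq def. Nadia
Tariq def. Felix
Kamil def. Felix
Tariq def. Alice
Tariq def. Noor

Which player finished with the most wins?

Win totals: Nadia 0, Mona 2, Kamil 7, Alice 4, Noor 1, Vera 6, Felix 3, Tariq 5.
Kamil leads with 7 wins (next highest: 6).

Kamil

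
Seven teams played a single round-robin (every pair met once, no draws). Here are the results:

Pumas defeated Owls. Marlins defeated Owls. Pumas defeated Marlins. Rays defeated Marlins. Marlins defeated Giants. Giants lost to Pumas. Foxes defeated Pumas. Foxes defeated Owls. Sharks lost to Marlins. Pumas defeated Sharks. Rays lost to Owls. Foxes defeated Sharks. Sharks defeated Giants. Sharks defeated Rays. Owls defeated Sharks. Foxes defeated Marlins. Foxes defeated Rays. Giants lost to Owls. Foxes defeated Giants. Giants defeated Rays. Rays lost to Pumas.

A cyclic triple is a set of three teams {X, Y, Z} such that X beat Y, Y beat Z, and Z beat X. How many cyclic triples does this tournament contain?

Win totals: Rays 1, Owls 3, Foxes 6, Sharks 2, Marlins 3, Pumas 5, Giants 1.
A team with w wins dominates both others in C(w,2) triples; summing gives 0 + 3 + 15 + 1 + 3 + 10 + 0 = 32 transitive triples.
Total triples C(7,3) = 35, so cyclic triples = 35 − 32 = 3.

3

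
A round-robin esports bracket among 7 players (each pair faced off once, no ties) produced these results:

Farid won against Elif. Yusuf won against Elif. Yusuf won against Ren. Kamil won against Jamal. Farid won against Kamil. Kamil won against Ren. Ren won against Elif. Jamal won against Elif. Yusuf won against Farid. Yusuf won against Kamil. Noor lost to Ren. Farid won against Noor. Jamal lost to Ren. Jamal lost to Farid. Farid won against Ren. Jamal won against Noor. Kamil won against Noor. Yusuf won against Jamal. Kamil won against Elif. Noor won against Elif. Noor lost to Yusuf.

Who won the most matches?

Win totals: Jamal 2, Ren 3, Elif 0, Noor 1, Kamil 4, Farid 5, Yusuf 6.
Yusuf leads with 6 wins (next highest: 5).

Yusuf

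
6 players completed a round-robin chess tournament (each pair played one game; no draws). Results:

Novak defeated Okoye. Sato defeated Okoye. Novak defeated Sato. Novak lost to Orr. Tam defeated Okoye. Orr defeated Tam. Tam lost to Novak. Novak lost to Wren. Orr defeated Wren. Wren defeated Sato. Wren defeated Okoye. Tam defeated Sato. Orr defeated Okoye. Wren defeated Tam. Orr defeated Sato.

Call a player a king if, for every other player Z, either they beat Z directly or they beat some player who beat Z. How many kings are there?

1

Sato cannot reach Tam, Wren, Orr, Novak in two steps.
Tam cannot reach Wren, Orr, Novak in two steps.
Wren cannot reach Orr in two steps.
Orr reaches everyone (king).
Novak cannot reach Wren, Orr in two steps.
Okoye cannot reach Sato, Tam, Wren, Orr, Novak in two steps.
Kings: Orr — 1.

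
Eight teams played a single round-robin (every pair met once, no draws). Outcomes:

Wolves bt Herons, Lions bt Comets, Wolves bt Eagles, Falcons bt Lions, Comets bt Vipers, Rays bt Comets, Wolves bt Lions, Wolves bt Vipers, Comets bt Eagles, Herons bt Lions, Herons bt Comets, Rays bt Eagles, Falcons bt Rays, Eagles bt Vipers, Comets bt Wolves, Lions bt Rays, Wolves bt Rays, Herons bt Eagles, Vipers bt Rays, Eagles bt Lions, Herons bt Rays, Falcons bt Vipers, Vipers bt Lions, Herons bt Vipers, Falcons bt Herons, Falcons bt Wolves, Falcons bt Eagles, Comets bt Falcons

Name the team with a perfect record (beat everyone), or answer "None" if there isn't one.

Highest win total is Falcons with 6 (out of 7 possible).
Falcons lost to Comets, so no team went undefeated.

None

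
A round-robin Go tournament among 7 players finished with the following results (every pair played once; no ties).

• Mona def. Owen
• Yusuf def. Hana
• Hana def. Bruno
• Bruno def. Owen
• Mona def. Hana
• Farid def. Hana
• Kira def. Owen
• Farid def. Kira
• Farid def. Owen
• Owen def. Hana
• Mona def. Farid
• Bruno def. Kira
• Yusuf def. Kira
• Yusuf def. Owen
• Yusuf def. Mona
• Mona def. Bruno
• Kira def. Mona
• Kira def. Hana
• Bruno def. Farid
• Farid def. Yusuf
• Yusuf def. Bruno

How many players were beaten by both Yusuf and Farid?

Yusuf beat: Mona, Hana, Owen, Kira, Bruno.
Farid beat: Yusuf, Hana, Owen, Kira.
Both beat: Hana, Owen, Kira — 3.

3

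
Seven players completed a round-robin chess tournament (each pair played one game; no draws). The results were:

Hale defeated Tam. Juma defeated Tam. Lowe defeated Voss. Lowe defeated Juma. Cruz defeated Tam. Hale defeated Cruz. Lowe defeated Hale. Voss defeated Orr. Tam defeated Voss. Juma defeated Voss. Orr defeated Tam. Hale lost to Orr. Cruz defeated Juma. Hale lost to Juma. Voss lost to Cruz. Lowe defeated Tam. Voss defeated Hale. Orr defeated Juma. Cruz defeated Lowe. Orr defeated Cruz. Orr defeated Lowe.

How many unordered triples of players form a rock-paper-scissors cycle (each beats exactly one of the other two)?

8

Win totals: Orr 5, Voss 2, Tam 1, Cruz 4, Hale 2, Lowe 4, Juma 3.
A player with w wins dominates both others in C(w,2) triples; summing gives 10 + 1 + 0 + 6 + 1 + 6 + 3 = 27 transitive triples.
Total triples C(7,3) = 35, so cyclic triples = 35 − 27 = 8.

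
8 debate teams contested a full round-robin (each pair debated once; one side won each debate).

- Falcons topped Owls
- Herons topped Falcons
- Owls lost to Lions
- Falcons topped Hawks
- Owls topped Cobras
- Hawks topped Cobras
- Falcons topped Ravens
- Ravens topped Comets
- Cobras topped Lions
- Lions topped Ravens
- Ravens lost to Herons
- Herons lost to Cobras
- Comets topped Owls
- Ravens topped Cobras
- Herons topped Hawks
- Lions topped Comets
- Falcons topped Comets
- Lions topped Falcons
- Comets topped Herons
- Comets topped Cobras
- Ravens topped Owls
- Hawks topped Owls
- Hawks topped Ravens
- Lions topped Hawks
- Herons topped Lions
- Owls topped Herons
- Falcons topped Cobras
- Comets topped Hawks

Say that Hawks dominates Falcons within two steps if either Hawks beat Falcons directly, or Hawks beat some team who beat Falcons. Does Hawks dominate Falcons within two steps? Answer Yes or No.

No

Hawks did not beat Falcons directly.
Hawks beat Ravens, Cobras, Owls, but each of them lost to Falcons. No two-step path.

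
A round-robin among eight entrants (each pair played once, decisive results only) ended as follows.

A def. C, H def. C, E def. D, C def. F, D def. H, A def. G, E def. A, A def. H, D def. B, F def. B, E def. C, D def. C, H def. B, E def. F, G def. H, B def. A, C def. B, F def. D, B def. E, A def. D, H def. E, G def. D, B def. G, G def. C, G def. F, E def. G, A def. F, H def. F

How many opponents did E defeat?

5

E's results: beat A, C, D, F, G; lost to B, H.
That is 5 wins.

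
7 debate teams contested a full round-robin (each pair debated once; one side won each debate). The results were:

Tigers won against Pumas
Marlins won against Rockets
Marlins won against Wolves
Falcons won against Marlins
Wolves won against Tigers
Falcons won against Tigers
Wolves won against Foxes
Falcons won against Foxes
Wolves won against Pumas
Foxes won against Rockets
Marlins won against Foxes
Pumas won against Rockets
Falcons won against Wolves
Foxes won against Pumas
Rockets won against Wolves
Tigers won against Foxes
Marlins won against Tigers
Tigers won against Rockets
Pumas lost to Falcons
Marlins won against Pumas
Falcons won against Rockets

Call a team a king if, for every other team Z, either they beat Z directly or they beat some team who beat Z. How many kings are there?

Wolves cannot reach Falcons, Marlins in two steps.
Falcons reaches everyone (king).
Foxes cannot reach Falcons, Marlins, Tigers in two steps.
Pumas cannot reach Falcons, Foxes, Marlins, Tigers in two steps.
Rockets cannot reach Falcons, Marlins in two steps.
Marlins cannot reach Falcons in two steps.
Tigers cannot reach Falcons, Marlins in two steps.
Kings: Falcons — 1.

1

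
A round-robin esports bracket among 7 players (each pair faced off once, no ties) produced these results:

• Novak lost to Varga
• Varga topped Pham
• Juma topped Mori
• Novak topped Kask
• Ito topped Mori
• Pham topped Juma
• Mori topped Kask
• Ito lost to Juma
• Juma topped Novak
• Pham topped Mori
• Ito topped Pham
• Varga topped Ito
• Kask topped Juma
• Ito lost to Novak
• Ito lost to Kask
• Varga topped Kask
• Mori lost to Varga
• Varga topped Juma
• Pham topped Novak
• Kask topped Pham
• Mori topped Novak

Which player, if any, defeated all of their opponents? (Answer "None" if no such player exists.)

Varga has 6 wins out of 6 opponents — a perfect record.

Varga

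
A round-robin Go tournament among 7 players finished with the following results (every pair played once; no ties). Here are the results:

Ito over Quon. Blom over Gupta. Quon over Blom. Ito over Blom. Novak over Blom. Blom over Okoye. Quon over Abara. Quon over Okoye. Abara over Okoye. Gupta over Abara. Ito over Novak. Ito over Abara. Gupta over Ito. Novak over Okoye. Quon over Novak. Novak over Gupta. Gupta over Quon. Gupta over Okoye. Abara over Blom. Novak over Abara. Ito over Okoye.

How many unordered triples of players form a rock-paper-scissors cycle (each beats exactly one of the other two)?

Win totals: Okoye 0, Gupta 4, Ito 5, Novak 4, Blom 2, Quon 4, Abara 2.
A player with w wins dominates both others in C(w,2) triples; summing gives 0 + 6 + 10 + 6 + 1 + 6 + 1 = 30 transitive triples.
Total triples C(7,3) = 35, so cyclic triples = 35 − 30 = 5.

5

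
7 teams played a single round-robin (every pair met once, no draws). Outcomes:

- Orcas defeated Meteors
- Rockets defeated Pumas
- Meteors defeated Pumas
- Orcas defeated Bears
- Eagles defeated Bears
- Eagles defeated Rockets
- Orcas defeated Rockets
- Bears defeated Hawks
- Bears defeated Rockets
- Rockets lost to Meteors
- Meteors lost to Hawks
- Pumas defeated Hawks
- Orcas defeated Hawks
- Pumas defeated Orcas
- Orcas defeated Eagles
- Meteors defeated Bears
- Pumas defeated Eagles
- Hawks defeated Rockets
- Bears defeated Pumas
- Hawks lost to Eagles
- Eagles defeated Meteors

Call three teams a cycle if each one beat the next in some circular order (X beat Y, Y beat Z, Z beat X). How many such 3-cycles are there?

Win totals: Bears 3, Eagles 4, Rockets 1, Hawks 2, Meteors 3, Orcas 5, Pumas 3.
A team with w wins dominates both others in C(w,2) triples; summing gives 3 + 6 + 0 + 1 + 3 + 10 + 3 = 26 transitive triples.
Total triples C(7,3) = 35, so cyclic triples = 35 − 26 = 9.

9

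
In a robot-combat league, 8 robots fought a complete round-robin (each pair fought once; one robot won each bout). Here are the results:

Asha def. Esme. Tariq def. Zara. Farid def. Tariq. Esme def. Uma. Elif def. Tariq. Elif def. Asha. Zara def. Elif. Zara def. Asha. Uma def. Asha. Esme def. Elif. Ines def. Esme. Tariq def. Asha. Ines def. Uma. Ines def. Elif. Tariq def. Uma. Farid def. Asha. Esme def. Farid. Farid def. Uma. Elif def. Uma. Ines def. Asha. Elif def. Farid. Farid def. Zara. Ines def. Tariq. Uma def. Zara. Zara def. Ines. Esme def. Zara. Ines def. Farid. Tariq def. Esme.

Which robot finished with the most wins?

Win totals: Ines 6, Asha 1, Elif 4, Uma 2, Farid 4, Esme 4, Tariq 4, Zara 3.
Ines leads with 6 wins (next highest: 4).

Ines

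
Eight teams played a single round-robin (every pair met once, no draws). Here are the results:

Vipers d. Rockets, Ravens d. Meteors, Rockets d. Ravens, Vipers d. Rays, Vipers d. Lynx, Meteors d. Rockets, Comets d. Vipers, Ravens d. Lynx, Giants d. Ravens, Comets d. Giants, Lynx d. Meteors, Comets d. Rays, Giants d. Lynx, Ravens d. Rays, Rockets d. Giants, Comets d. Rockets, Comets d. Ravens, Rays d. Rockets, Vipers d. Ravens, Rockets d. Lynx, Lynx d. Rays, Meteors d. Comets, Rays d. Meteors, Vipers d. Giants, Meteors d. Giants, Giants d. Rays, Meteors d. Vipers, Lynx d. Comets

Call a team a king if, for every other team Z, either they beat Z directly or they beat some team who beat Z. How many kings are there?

6

Giants cannot reach Vipers in two steps.
Ravens reaches everyone (king).
Meteors reaches everyone (king).
Lynx reaches everyone (king).
Comets reaches everyone (king).
Rays reaches everyone (king).
Rockets cannot reach Vipers in two steps.
Vipers reaches everyone (king).
Kings: Ravens, Meteors, Lynx, Comets, Rays, Vipers — 6.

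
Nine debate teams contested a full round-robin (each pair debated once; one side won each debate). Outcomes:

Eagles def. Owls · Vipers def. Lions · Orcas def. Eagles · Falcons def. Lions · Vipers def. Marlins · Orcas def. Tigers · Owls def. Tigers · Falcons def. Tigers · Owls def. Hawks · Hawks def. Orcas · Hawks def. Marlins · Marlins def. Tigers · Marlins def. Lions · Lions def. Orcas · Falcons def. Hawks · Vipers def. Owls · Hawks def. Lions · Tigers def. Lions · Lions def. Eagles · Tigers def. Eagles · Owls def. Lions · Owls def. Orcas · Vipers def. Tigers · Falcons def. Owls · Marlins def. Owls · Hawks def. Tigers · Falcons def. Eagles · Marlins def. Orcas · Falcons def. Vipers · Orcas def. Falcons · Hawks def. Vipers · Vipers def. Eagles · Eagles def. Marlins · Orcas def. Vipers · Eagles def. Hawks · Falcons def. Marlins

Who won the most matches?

Win totals: Vipers 5, Orcas 4, Owls 4, Marlins 4, Hawks 5, Eagles 3, Lions 2, Tigers 2, Falcons 7.
Falcons leads with 7 wins (next highest: 5).

Falcons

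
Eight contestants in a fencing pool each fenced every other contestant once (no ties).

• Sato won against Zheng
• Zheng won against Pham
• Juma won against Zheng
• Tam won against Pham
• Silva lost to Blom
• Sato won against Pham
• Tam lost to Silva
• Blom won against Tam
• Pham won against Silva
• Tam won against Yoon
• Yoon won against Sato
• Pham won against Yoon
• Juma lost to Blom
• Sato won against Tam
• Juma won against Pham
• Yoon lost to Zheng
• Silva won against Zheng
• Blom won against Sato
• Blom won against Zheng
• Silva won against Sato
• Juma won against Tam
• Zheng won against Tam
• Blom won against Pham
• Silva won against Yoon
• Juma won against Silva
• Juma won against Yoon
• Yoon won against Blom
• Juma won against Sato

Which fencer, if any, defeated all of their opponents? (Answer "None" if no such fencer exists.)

None

Highest win total is Juma with 6 (out of 7 possible).
Juma lost to Blom, so no fencer went undefeated.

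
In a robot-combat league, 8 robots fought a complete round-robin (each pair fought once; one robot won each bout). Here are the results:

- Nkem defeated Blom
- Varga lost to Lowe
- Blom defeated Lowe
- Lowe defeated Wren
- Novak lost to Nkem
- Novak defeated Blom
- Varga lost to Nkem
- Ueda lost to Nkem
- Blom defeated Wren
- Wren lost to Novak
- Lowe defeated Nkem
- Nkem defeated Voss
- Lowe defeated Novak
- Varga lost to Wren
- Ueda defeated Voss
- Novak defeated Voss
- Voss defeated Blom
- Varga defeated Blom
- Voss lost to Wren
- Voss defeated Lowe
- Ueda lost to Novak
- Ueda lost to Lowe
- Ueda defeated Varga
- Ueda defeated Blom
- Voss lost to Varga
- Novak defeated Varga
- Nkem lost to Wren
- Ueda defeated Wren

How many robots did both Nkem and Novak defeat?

4

Nkem beat: Blom, Novak, Varga, Voss, Ueda.
Novak beat: Blom, Varga, Wren, Voss, Ueda.
Both beat: Blom, Varga, Voss, Ueda — 4.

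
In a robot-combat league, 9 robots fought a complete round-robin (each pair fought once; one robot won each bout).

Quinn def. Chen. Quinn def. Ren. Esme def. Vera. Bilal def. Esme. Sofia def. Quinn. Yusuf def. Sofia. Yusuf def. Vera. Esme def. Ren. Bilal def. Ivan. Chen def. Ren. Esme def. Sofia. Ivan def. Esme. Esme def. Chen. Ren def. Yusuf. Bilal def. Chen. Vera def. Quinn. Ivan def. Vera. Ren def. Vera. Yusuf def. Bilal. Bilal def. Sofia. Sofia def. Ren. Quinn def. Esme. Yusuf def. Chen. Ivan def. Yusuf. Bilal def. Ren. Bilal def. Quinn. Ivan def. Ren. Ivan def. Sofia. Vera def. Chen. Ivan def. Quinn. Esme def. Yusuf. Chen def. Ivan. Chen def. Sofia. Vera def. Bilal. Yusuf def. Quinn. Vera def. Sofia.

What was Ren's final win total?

Ren's results: beat Vera, Yusuf; lost to Chen, Ivan, Esme, Sofia, Quinn, Bilal.
That is 2 wins.

2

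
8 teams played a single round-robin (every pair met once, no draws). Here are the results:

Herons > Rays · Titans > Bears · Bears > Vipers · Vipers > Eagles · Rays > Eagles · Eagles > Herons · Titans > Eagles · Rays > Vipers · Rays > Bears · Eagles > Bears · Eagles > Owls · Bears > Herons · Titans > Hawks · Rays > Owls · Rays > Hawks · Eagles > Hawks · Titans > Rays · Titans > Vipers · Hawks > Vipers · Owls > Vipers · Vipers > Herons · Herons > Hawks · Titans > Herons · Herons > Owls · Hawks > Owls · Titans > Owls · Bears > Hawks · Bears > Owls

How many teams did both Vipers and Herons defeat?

Vipers beat: Herons, Eagles.
Herons beat: Rays, Owls, Hawks.
No one was beaten by both.

0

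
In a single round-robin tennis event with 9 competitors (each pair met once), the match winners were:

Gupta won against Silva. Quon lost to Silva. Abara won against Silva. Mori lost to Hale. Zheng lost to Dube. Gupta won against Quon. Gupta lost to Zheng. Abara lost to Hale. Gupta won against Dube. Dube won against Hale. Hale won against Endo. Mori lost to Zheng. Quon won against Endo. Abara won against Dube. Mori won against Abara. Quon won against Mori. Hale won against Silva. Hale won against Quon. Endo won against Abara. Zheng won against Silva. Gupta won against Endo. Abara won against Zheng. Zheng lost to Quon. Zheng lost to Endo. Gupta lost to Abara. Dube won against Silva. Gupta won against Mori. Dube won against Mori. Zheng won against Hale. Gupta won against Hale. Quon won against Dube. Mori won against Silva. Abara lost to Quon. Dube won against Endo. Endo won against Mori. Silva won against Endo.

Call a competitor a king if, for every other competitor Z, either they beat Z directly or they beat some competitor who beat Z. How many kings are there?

Quon reaches everyone (king).
Abara reaches everyone (king).
Silva cannot reach Hale, Gupta in two steps.
Mori cannot reach Hale in two steps.
Hale reaches everyone (king).
Endo cannot reach Quon in two steps.
Gupta reaches everyone (king).
Dube reaches everyone (king).
Zheng reaches everyone (king).
Kings: Quon, Abara, Hale, Gupta, Dube, Zheng — 6.

6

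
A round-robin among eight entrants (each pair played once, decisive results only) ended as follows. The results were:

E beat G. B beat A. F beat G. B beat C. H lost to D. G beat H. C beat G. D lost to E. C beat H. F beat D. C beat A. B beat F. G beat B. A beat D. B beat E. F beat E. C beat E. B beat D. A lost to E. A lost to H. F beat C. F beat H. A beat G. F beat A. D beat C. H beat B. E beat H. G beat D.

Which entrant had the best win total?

Win totals: A 2, B 5, C 4, D 2, E 4, F 6, G 3, H 2.
F leads with 6 wins (next highest: 5).

F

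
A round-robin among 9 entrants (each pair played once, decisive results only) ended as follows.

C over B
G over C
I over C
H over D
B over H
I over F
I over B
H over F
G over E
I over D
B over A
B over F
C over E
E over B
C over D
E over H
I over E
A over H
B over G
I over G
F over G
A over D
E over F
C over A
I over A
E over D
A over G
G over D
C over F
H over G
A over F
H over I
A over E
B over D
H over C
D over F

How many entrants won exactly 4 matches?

Win totals: A 5, B 5, C 5, D 1, E 4, F 1, G 3, H 5, I 7.
Exactly 4: E — 1 entrant.

1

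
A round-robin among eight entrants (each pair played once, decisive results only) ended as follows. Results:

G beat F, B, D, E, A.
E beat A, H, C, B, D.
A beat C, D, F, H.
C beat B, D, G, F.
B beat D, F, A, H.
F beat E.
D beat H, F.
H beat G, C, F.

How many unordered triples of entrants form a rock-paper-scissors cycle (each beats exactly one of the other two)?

14

Win totals: A 4, B 4, C 4, D 2, E 5, F 1, G 5, H 3.
An entrant with w wins dominates both others in C(w,2) triples; summing gives 6 + 6 + 6 + 1 + 10 + 0 + 10 + 3 = 42 transitive triples.
Total triples C(8,3) = 56, so cyclic triples = 56 − 42 = 14.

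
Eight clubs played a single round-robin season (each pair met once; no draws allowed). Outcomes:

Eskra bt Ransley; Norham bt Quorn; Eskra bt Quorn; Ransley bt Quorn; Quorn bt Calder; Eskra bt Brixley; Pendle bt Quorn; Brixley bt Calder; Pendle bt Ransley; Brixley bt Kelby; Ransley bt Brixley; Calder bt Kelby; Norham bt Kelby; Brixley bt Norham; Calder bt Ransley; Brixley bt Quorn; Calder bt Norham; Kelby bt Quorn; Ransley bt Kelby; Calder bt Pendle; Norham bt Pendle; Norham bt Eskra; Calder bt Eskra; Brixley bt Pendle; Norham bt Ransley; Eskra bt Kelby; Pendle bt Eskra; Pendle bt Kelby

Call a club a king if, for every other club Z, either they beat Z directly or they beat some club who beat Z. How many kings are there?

4

Brixley reaches everyone (king).
Norham reaches everyone (king).
Calder reaches everyone (king).
Pendle cannot reach Norham in two steps.
Kelby cannot reach Brixley, Norham, Pendle, Eskra, Ransley in two steps.
Eskra reaches everyone (king).
Ransley cannot reach Eskra in two steps.
Quorn cannot reach Brixley in two steps.
Kings: Brixley, Norham, Calder, Eskra — 4.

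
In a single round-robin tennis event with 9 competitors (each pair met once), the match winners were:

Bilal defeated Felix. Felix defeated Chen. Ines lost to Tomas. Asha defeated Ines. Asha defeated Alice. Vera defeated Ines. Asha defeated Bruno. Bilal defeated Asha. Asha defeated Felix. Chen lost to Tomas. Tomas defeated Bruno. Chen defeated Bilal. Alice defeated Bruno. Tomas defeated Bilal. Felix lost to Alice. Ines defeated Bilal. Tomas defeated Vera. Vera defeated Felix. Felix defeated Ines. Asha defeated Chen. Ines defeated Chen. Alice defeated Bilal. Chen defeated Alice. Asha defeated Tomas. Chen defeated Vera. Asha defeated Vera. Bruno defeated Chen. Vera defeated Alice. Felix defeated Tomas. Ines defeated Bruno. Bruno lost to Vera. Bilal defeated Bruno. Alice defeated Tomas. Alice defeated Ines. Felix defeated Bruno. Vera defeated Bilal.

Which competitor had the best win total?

Win totals: Felix 4, Alice 5, Vera 5, Bruno 1, Chen 3, Asha 7, Ines 3, Tomas 5, Bilal 3.
Asha leads with 7 wins (next highest: 5).

Asha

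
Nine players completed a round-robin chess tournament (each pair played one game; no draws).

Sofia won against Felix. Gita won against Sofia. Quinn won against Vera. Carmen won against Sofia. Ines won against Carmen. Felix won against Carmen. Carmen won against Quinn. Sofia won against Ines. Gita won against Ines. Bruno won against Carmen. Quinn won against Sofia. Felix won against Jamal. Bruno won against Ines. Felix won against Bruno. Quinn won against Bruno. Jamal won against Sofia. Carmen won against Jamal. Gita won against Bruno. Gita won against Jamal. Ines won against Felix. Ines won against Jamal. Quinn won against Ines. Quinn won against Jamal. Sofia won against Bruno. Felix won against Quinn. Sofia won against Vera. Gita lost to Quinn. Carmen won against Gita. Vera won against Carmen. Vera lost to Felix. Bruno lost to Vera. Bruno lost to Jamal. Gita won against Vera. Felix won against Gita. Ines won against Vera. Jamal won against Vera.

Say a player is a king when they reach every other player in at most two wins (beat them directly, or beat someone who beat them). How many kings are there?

Jamal cannot reach Gita, Quinn in two steps.
Carmen reaches everyone (king).
Vera cannot reach Felix in two steps.
Bruno reaches everyone (king).
Ines reaches everyone (king).
Gita cannot reach Quinn in two steps.
Felix reaches everyone (king).
Sofia reaches everyone (king).
Quinn reaches everyone (king).
Kings: Carmen, Bruno, Ines, Felix, Sofia, Quinn — 6.

6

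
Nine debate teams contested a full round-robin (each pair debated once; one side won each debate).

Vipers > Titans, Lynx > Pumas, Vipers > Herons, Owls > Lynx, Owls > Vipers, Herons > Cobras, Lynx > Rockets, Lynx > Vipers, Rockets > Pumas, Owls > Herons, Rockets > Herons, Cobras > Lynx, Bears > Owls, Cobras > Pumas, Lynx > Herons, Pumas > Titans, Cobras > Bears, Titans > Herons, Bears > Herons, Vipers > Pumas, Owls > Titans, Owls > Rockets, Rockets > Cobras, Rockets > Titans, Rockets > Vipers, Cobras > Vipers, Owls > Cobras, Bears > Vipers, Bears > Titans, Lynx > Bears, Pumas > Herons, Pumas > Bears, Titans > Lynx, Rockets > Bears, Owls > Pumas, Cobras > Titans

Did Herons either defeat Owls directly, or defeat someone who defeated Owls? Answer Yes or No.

No

Herons did not beat Owls directly.
Herons beat Cobras, but each of them lost to Owls. No two-step path.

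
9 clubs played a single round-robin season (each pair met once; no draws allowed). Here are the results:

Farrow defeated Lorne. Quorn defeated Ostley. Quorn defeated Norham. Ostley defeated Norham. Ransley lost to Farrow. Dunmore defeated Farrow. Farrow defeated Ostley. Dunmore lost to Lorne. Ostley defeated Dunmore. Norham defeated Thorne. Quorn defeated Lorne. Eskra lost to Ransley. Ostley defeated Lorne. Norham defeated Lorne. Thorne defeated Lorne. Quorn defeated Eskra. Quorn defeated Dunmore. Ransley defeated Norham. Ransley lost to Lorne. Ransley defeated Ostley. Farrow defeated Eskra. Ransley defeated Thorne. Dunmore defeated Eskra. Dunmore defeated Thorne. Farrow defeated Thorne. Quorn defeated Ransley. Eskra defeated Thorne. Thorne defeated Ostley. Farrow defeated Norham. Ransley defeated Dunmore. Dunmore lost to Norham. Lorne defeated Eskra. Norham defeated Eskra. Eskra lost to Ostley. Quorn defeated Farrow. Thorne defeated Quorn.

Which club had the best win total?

Win totals: Dunmore 3, Farrow 6, Norham 4, Thorne 3, Lorne 3, Eskra 1, Ransley 5, Quorn 7, Ostley 4.
Quorn leads with 7 wins (next highest: 6).

Quorn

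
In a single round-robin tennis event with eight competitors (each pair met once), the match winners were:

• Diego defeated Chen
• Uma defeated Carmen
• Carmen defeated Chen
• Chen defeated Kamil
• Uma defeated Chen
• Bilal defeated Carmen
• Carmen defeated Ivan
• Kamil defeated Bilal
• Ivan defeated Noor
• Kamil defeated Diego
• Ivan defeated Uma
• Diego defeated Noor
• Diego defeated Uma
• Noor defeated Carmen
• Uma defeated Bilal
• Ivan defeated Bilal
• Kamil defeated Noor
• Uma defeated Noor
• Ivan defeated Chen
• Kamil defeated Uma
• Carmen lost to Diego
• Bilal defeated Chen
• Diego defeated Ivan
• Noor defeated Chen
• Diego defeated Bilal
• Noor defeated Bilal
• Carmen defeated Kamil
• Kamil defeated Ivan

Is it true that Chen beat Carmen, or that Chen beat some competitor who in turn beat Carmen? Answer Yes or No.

Chen did not beat Carmen directly.
Chen beat Kamil, but each of them lost to Carmen. No two-step path.

No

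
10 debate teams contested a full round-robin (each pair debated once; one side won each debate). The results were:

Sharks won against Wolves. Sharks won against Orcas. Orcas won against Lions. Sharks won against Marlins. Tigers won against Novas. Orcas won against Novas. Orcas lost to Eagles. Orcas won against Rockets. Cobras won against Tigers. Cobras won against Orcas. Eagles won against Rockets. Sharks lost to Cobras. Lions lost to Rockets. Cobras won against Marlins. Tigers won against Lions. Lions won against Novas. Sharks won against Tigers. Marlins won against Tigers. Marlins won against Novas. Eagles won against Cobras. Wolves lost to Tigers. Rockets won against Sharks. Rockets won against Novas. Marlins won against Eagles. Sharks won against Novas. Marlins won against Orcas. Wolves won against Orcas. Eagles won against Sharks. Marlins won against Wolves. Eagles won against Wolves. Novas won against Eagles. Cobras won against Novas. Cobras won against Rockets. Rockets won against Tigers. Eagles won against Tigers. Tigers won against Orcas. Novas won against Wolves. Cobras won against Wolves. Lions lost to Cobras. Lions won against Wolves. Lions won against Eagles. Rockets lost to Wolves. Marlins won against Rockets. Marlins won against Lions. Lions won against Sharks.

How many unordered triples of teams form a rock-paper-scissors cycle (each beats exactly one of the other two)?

Win totals: Lions 4, Cobras 8, Tigers 4, Novas 2, Sharks 5, Eagles 6, Marlins 7, Rockets 4, Wolves 2, Orcas 3.
A team with w wins dominates both others in C(w,2) triples; summing gives 6 + 28 + 6 + 1 + 10 + 15 + 21 + 6 + 1 + 3 = 97 transitive triples.
Total triples C(10,3) = 120, so cyclic triples = 120 − 97 = 23.

23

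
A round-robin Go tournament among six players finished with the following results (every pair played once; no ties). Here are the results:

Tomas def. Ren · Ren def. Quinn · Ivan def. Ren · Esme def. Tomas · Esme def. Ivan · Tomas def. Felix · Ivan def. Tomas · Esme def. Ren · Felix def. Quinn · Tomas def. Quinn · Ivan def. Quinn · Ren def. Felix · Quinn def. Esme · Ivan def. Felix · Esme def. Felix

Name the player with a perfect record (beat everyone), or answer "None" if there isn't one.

None

Highest win total is Ivan with 4 (out of 5 possible).
Ivan lost to Esme, so no player went undefeated.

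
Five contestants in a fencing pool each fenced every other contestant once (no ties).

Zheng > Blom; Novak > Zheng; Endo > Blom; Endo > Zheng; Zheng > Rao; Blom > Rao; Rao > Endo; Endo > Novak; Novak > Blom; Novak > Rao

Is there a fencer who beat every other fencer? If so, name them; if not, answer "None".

Highest win total is Novak with 3 (out of 4 possible).
Novak lost to Endo, so no fencer went undefeated.

None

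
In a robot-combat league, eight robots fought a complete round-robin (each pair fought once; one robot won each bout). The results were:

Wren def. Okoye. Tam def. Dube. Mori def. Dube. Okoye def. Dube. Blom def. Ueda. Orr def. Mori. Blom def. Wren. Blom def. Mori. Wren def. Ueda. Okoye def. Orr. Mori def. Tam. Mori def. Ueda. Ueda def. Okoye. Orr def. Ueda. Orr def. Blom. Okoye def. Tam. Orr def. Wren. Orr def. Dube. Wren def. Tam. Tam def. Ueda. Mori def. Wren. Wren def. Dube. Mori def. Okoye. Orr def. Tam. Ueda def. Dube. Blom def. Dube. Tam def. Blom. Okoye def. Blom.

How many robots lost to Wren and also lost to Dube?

Wren beat: Ueda, Okoye, Tam, Dube.
Dube beat: no one.
No one was beaten by both.

0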